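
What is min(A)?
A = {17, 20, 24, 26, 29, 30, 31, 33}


Set A = {17, 20, 24, 26, 29, 30, 31, 33}
Elements in ascending order: 17, 20, 24, 26, 29, 30, 31, 33
The smallest element is 17.

17


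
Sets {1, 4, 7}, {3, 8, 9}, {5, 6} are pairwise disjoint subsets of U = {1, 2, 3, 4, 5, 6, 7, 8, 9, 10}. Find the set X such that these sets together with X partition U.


U = {1, 2, 3, 4, 5, 6, 7, 8, 9, 10}
Shown blocks: {1, 4, 7}, {3, 8, 9}, {5, 6}
A partition's blocks are pairwise disjoint and cover U, so the missing block = U \ (union of shown blocks).
Union of shown blocks: {1, 3, 4, 5, 6, 7, 8, 9}
Missing block = U \ (union) = {2, 10}

{2, 10}


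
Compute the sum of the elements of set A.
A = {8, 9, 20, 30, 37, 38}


Set A = {8, 9, 20, 30, 37, 38}
Sum = 8 + 9 + 20 + 30 + 37 + 38 = 142

142


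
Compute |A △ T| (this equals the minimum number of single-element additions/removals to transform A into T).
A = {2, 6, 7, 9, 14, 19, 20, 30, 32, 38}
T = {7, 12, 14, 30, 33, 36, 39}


Set A = {2, 6, 7, 9, 14, 19, 20, 30, 32, 38}
Set T = {7, 12, 14, 30, 33, 36, 39}
Elements to remove from A (in A, not in T): {2, 6, 9, 19, 20, 32, 38} → 7 removals
Elements to add to A (in T, not in A): {12, 33, 36, 39} → 4 additions
Total edits = 7 + 4 = 11

11


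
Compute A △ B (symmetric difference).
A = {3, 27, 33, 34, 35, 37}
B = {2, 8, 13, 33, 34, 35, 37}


Set A = {3, 27, 33, 34, 35, 37}
Set B = {2, 8, 13, 33, 34, 35, 37}
A △ B = (A \ B) ∪ (B \ A)
Elements in A but not B: {3, 27}
Elements in B but not A: {2, 8, 13}
A △ B = {2, 3, 8, 13, 27}

{2, 3, 8, 13, 27}


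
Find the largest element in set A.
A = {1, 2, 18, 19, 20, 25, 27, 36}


Set A = {1, 2, 18, 19, 20, 25, 27, 36}
Elements in ascending order: 1, 2, 18, 19, 20, 25, 27, 36
The largest element is 36.

36


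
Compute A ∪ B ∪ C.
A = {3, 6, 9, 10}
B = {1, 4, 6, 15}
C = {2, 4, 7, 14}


Set A = {3, 6, 9, 10}
Set B = {1, 4, 6, 15}
Set C = {2, 4, 7, 14}
First, A ∪ B = {1, 3, 4, 6, 9, 10, 15}
Then, (A ∪ B) ∪ C = {1, 2, 3, 4, 6, 7, 9, 10, 14, 15}

{1, 2, 3, 4, 6, 7, 9, 10, 14, 15}


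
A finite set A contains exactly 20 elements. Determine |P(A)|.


The set has 20 elements.
The power set contains all possible subsets.
|P(A)| = 2^|A| = 2^20 = 1048576

1048576


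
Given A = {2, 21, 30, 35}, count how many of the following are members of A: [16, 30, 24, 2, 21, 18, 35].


Set A = {2, 21, 30, 35}
Candidates: [16, 30, 24, 2, 21, 18, 35]
Check each candidate:
16 ∉ A, 30 ∈ A, 24 ∉ A, 2 ∈ A, 21 ∈ A, 18 ∉ A, 35 ∈ A
Count of candidates in A: 4

4


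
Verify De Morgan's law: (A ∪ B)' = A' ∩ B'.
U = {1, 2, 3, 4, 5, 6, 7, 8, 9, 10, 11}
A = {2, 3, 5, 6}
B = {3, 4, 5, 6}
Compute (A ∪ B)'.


U = {1, 2, 3, 4, 5, 6, 7, 8, 9, 10, 11}
A = {2, 3, 5, 6}, B = {3, 4, 5, 6}
A ∪ B = {2, 3, 4, 5, 6}
(A ∪ B)' = U \ (A ∪ B) = {1, 7, 8, 9, 10, 11}
Verification via A' ∩ B': A' = {1, 4, 7, 8, 9, 10, 11}, B' = {1, 2, 7, 8, 9, 10, 11}
A' ∩ B' = {1, 7, 8, 9, 10, 11} ✓

{1, 7, 8, 9, 10, 11}


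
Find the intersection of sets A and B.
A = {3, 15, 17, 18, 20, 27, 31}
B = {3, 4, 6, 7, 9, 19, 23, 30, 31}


Set A = {3, 15, 17, 18, 20, 27, 31}
Set B = {3, 4, 6, 7, 9, 19, 23, 30, 31}
A ∩ B includes only elements in both sets.
Check each element of A against B:
3 ✓, 15 ✗, 17 ✗, 18 ✗, 20 ✗, 27 ✗, 31 ✓
A ∩ B = {3, 31}

{3, 31}


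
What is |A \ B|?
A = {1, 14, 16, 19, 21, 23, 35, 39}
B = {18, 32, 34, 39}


Set A = {1, 14, 16, 19, 21, 23, 35, 39}
Set B = {18, 32, 34, 39}
A \ B = {1, 14, 16, 19, 21, 23, 35}
|A \ B| = 7

7


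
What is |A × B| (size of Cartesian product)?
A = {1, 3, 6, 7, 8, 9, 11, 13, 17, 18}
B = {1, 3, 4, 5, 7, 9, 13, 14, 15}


Set A = {1, 3, 6, 7, 8, 9, 11, 13, 17, 18} has 10 elements.
Set B = {1, 3, 4, 5, 7, 9, 13, 14, 15} has 9 elements.
|A × B| = |A| × |B| = 10 × 9 = 90

90


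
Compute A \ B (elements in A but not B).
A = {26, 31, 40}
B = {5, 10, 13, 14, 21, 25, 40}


Set A = {26, 31, 40}
Set B = {5, 10, 13, 14, 21, 25, 40}
A \ B includes elements in A that are not in B.
Check each element of A:
26 (not in B, keep), 31 (not in B, keep), 40 (in B, remove)
A \ B = {26, 31}

{26, 31}


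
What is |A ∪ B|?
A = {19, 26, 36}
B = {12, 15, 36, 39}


Set A = {19, 26, 36}, |A| = 3
Set B = {12, 15, 36, 39}, |B| = 4
A ∩ B = {36}, |A ∩ B| = 1
|A ∪ B| = |A| + |B| - |A ∩ B| = 3 + 4 - 1 = 6

6


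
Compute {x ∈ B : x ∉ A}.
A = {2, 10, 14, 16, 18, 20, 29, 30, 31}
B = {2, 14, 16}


Set A = {2, 10, 14, 16, 18, 20, 29, 30, 31}
Set B = {2, 14, 16}
Check each element of B against A:
2 ∈ A, 14 ∈ A, 16 ∈ A
Elements of B not in A: {}

{}


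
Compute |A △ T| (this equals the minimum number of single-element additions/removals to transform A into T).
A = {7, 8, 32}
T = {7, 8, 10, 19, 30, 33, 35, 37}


Set A = {7, 8, 32}
Set T = {7, 8, 10, 19, 30, 33, 35, 37}
Elements to remove from A (in A, not in T): {32} → 1 removals
Elements to add to A (in T, not in A): {10, 19, 30, 33, 35, 37} → 6 additions
Total edits = 1 + 6 = 7

7


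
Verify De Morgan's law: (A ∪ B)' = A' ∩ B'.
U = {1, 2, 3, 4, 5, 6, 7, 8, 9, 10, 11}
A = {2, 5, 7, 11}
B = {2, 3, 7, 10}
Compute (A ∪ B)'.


U = {1, 2, 3, 4, 5, 6, 7, 8, 9, 10, 11}
A = {2, 5, 7, 11}, B = {2, 3, 7, 10}
A ∪ B = {2, 3, 5, 7, 10, 11}
(A ∪ B)' = U \ (A ∪ B) = {1, 4, 6, 8, 9}
Verification via A' ∩ B': A' = {1, 3, 4, 6, 8, 9, 10}, B' = {1, 4, 5, 6, 8, 9, 11}
A' ∩ B' = {1, 4, 6, 8, 9} ✓

{1, 4, 6, 8, 9}


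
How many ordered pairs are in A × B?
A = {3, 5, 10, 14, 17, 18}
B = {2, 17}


Set A = {3, 5, 10, 14, 17, 18} has 6 elements.
Set B = {2, 17} has 2 elements.
|A × B| = |A| × |B| = 6 × 2 = 12

12


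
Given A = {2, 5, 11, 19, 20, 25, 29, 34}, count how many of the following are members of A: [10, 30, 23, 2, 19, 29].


Set A = {2, 5, 11, 19, 20, 25, 29, 34}
Candidates: [10, 30, 23, 2, 19, 29]
Check each candidate:
10 ∉ A, 30 ∉ A, 23 ∉ A, 2 ∈ A, 19 ∈ A, 29 ∈ A
Count of candidates in A: 3

3


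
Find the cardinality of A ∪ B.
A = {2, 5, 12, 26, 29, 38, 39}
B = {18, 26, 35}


Set A = {2, 5, 12, 26, 29, 38, 39}, |A| = 7
Set B = {18, 26, 35}, |B| = 3
A ∩ B = {26}, |A ∩ B| = 1
|A ∪ B| = |A| + |B| - |A ∩ B| = 7 + 3 - 1 = 9

9


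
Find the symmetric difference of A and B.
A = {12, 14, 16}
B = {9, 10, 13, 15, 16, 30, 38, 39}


Set A = {12, 14, 16}
Set B = {9, 10, 13, 15, 16, 30, 38, 39}
A △ B = (A \ B) ∪ (B \ A)
Elements in A but not B: {12, 14}
Elements in B but not A: {9, 10, 13, 15, 30, 38, 39}
A △ B = {9, 10, 12, 13, 14, 15, 30, 38, 39}

{9, 10, 12, 13, 14, 15, 30, 38, 39}


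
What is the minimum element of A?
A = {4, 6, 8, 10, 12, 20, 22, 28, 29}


Set A = {4, 6, 8, 10, 12, 20, 22, 28, 29}
Elements in ascending order: 4, 6, 8, 10, 12, 20, 22, 28, 29
The smallest element is 4.

4


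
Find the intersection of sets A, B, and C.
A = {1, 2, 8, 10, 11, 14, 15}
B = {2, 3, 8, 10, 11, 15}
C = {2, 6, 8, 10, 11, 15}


Set A = {1, 2, 8, 10, 11, 14, 15}
Set B = {2, 3, 8, 10, 11, 15}
Set C = {2, 6, 8, 10, 11, 15}
First, A ∩ B = {2, 8, 10, 11, 15}
Then, (A ∩ B) ∩ C = {2, 8, 10, 11, 15}

{2, 8, 10, 11, 15}


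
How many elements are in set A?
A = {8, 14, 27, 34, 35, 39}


Set A = {8, 14, 27, 34, 35, 39}
Listing elements: 8, 14, 27, 34, 35, 39
Counting: 6 elements
|A| = 6

6


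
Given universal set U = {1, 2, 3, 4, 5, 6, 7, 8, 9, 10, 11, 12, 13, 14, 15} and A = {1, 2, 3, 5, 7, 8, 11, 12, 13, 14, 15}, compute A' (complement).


Universal set U = {1, 2, 3, 4, 5, 6, 7, 8, 9, 10, 11, 12, 13, 14, 15}
Set A = {1, 2, 3, 5, 7, 8, 11, 12, 13, 14, 15}
A' = U \ A = elements in U but not in A
Checking each element of U:
1 (in A, exclude), 2 (in A, exclude), 3 (in A, exclude), 4 (not in A, include), 5 (in A, exclude), 6 (not in A, include), 7 (in A, exclude), 8 (in A, exclude), 9 (not in A, include), 10 (not in A, include), 11 (in A, exclude), 12 (in A, exclude), 13 (in A, exclude), 14 (in A, exclude), 15 (in A, exclude)
A' = {4, 6, 9, 10}

{4, 6, 9, 10}


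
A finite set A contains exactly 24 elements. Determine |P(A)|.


The set has 24 elements.
The power set contains all possible subsets.
|P(A)| = 2^|A| = 2^24 = 16777216

16777216


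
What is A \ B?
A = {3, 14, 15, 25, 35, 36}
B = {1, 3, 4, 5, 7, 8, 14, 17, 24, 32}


Set A = {3, 14, 15, 25, 35, 36}
Set B = {1, 3, 4, 5, 7, 8, 14, 17, 24, 32}
A \ B includes elements in A that are not in B.
Check each element of A:
3 (in B, remove), 14 (in B, remove), 15 (not in B, keep), 25 (not in B, keep), 35 (not in B, keep), 36 (not in B, keep)
A \ B = {15, 25, 35, 36}

{15, 25, 35, 36}


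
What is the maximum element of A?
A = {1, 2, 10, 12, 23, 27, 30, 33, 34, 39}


Set A = {1, 2, 10, 12, 23, 27, 30, 33, 34, 39}
Elements in ascending order: 1, 2, 10, 12, 23, 27, 30, 33, 34, 39
The largest element is 39.

39


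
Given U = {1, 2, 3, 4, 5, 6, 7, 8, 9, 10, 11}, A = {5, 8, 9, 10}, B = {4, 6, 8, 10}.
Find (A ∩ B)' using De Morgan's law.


U = {1, 2, 3, 4, 5, 6, 7, 8, 9, 10, 11}
A = {5, 8, 9, 10}, B = {4, 6, 8, 10}
A ∩ B = {8, 10}
(A ∩ B)' = U \ (A ∩ B) = {1, 2, 3, 4, 5, 6, 7, 9, 11}
Verification via A' ∪ B': A' = {1, 2, 3, 4, 6, 7, 11}, B' = {1, 2, 3, 5, 7, 9, 11}
A' ∪ B' = {1, 2, 3, 4, 5, 6, 7, 9, 11} ✓

{1, 2, 3, 4, 5, 6, 7, 9, 11}


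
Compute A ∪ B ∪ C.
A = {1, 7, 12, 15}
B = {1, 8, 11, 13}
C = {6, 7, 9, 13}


Set A = {1, 7, 12, 15}
Set B = {1, 8, 11, 13}
Set C = {6, 7, 9, 13}
First, A ∪ B = {1, 7, 8, 11, 12, 13, 15}
Then, (A ∪ B) ∪ C = {1, 6, 7, 8, 9, 11, 12, 13, 15}

{1, 6, 7, 8, 9, 11, 12, 13, 15}


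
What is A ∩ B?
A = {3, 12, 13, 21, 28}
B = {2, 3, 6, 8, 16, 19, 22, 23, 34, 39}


Set A = {3, 12, 13, 21, 28}
Set B = {2, 3, 6, 8, 16, 19, 22, 23, 34, 39}
A ∩ B includes only elements in both sets.
Check each element of A against B:
3 ✓, 12 ✗, 13 ✗, 21 ✗, 28 ✗
A ∩ B = {3}

{3}


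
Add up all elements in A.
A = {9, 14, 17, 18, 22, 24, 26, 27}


Set A = {9, 14, 17, 18, 22, 24, 26, 27}
Sum = 9 + 14 + 17 + 18 + 22 + 24 + 26 + 27 = 157

157


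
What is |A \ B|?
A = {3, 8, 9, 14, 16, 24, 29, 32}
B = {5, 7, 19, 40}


Set A = {3, 8, 9, 14, 16, 24, 29, 32}
Set B = {5, 7, 19, 40}
A \ B = {3, 8, 9, 14, 16, 24, 29, 32}
|A \ B| = 8

8


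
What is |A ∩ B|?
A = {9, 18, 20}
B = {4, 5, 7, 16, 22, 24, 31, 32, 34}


Set A = {9, 18, 20}
Set B = {4, 5, 7, 16, 22, 24, 31, 32, 34}
A ∩ B = {}
|A ∩ B| = 0

0


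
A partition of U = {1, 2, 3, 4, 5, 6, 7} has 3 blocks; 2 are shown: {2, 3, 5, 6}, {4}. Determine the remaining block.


U = {1, 2, 3, 4, 5, 6, 7}
Shown blocks: {2, 3, 5, 6}, {4}
A partition's blocks are pairwise disjoint and cover U, so the missing block = U \ (union of shown blocks).
Union of shown blocks: {2, 3, 4, 5, 6}
Missing block = U \ (union) = {1, 7}

{1, 7}


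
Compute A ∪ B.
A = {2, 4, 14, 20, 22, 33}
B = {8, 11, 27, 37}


Set A = {2, 4, 14, 20, 22, 33}
Set B = {8, 11, 27, 37}
A ∪ B includes all elements in either set.
Elements from A: {2, 4, 14, 20, 22, 33}
Elements from B not already included: {8, 11, 27, 37}
A ∪ B = {2, 4, 8, 11, 14, 20, 22, 27, 33, 37}

{2, 4, 8, 11, 14, 20, 22, 27, 33, 37}


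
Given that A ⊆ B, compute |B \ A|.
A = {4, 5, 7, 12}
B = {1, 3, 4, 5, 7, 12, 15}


Set A = {4, 5, 7, 12}, |A| = 4
Set B = {1, 3, 4, 5, 7, 12, 15}, |B| = 7
Since A ⊆ B: B \ A = {1, 3, 15}
|B| - |A| = 7 - 4 = 3

3


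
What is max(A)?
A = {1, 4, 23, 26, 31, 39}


Set A = {1, 4, 23, 26, 31, 39}
Elements in ascending order: 1, 4, 23, 26, 31, 39
The largest element is 39.

39


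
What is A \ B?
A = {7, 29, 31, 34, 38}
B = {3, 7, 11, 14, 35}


Set A = {7, 29, 31, 34, 38}
Set B = {3, 7, 11, 14, 35}
A \ B includes elements in A that are not in B.
Check each element of A:
7 (in B, remove), 29 (not in B, keep), 31 (not in B, keep), 34 (not in B, keep), 38 (not in B, keep)
A \ B = {29, 31, 34, 38}

{29, 31, 34, 38}


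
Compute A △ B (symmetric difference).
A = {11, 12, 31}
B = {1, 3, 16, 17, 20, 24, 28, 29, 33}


Set A = {11, 12, 31}
Set B = {1, 3, 16, 17, 20, 24, 28, 29, 33}
A △ B = (A \ B) ∪ (B \ A)
Elements in A but not B: {11, 12, 31}
Elements in B but not A: {1, 3, 16, 17, 20, 24, 28, 29, 33}
A △ B = {1, 3, 11, 12, 16, 17, 20, 24, 28, 29, 31, 33}

{1, 3, 11, 12, 16, 17, 20, 24, 28, 29, 31, 33}


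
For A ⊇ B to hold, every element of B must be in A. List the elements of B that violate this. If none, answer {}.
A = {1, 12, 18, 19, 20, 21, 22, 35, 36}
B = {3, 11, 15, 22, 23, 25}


Set A = {1, 12, 18, 19, 20, 21, 22, 35, 36}
Set B = {3, 11, 15, 22, 23, 25}
Check each element of B against A:
3 ∉ A (include), 11 ∉ A (include), 15 ∉ A (include), 22 ∈ A, 23 ∉ A (include), 25 ∉ A (include)
Elements of B not in A: {3, 11, 15, 23, 25}

{3, 11, 15, 23, 25}


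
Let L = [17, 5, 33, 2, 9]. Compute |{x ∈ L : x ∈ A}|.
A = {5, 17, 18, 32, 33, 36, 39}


Set A = {5, 17, 18, 32, 33, 36, 39}
Candidates: [17, 5, 33, 2, 9]
Check each candidate:
17 ∈ A, 5 ∈ A, 33 ∈ A, 2 ∉ A, 9 ∉ A
Count of candidates in A: 3

3


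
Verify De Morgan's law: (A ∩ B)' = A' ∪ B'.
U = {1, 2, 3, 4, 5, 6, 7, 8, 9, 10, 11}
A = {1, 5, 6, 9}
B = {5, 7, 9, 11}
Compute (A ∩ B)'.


U = {1, 2, 3, 4, 5, 6, 7, 8, 9, 10, 11}
A = {1, 5, 6, 9}, B = {5, 7, 9, 11}
A ∩ B = {5, 9}
(A ∩ B)' = U \ (A ∩ B) = {1, 2, 3, 4, 6, 7, 8, 10, 11}
Verification via A' ∪ B': A' = {2, 3, 4, 7, 8, 10, 11}, B' = {1, 2, 3, 4, 6, 8, 10}
A' ∪ B' = {1, 2, 3, 4, 6, 7, 8, 10, 11} ✓

{1, 2, 3, 4, 6, 7, 8, 10, 11}


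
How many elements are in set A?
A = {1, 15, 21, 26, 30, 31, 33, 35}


Set A = {1, 15, 21, 26, 30, 31, 33, 35}
Listing elements: 1, 15, 21, 26, 30, 31, 33, 35
Counting: 8 elements
|A| = 8

8


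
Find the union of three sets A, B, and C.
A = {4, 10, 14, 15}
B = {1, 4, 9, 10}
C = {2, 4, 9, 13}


Set A = {4, 10, 14, 15}
Set B = {1, 4, 9, 10}
Set C = {2, 4, 9, 13}
First, A ∪ B = {1, 4, 9, 10, 14, 15}
Then, (A ∪ B) ∪ C = {1, 2, 4, 9, 10, 13, 14, 15}

{1, 2, 4, 9, 10, 13, 14, 15}


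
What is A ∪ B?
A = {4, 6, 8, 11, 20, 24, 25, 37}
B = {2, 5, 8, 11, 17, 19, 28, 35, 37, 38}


Set A = {4, 6, 8, 11, 20, 24, 25, 37}
Set B = {2, 5, 8, 11, 17, 19, 28, 35, 37, 38}
A ∪ B includes all elements in either set.
Elements from A: {4, 6, 8, 11, 20, 24, 25, 37}
Elements from B not already included: {2, 5, 17, 19, 28, 35, 38}
A ∪ B = {2, 4, 5, 6, 8, 11, 17, 19, 20, 24, 25, 28, 35, 37, 38}

{2, 4, 5, 6, 8, 11, 17, 19, 20, 24, 25, 28, 35, 37, 38}


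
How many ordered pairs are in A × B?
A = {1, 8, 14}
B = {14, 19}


Set A = {1, 8, 14} has 3 elements.
Set B = {14, 19} has 2 elements.
|A × B| = |A| × |B| = 3 × 2 = 6

6


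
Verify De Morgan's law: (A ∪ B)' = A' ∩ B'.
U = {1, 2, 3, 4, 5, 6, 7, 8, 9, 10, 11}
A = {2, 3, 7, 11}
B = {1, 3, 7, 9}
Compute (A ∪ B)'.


U = {1, 2, 3, 4, 5, 6, 7, 8, 9, 10, 11}
A = {2, 3, 7, 11}, B = {1, 3, 7, 9}
A ∪ B = {1, 2, 3, 7, 9, 11}
(A ∪ B)' = U \ (A ∪ B) = {4, 5, 6, 8, 10}
Verification via A' ∩ B': A' = {1, 4, 5, 6, 8, 9, 10}, B' = {2, 4, 5, 6, 8, 10, 11}
A' ∩ B' = {4, 5, 6, 8, 10} ✓

{4, 5, 6, 8, 10}


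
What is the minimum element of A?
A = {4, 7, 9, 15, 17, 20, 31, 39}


Set A = {4, 7, 9, 15, 17, 20, 31, 39}
Elements in ascending order: 4, 7, 9, 15, 17, 20, 31, 39
The smallest element is 4.

4


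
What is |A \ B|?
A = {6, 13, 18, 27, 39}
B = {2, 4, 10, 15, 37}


Set A = {6, 13, 18, 27, 39}
Set B = {2, 4, 10, 15, 37}
A \ B = {6, 13, 18, 27, 39}
|A \ B| = 5

5


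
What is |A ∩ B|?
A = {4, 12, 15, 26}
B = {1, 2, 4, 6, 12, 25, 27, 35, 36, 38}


Set A = {4, 12, 15, 26}
Set B = {1, 2, 4, 6, 12, 25, 27, 35, 36, 38}
A ∩ B = {4, 12}
|A ∩ B| = 2

2


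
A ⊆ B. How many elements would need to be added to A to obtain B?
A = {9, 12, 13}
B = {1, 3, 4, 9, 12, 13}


Set A = {9, 12, 13}, |A| = 3
Set B = {1, 3, 4, 9, 12, 13}, |B| = 6
Since A ⊆ B: B \ A = {1, 3, 4}
|B| - |A| = 6 - 3 = 3

3


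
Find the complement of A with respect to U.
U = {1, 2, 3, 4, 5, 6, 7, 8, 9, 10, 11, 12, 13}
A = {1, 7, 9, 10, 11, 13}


Universal set U = {1, 2, 3, 4, 5, 6, 7, 8, 9, 10, 11, 12, 13}
Set A = {1, 7, 9, 10, 11, 13}
A' = U \ A = elements in U but not in A
Checking each element of U:
1 (in A, exclude), 2 (not in A, include), 3 (not in A, include), 4 (not in A, include), 5 (not in A, include), 6 (not in A, include), 7 (in A, exclude), 8 (not in A, include), 9 (in A, exclude), 10 (in A, exclude), 11 (in A, exclude), 12 (not in A, include), 13 (in A, exclude)
A' = {2, 3, 4, 5, 6, 8, 12}

{2, 3, 4, 5, 6, 8, 12}


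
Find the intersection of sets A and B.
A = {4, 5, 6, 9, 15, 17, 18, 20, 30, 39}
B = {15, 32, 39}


Set A = {4, 5, 6, 9, 15, 17, 18, 20, 30, 39}
Set B = {15, 32, 39}
A ∩ B includes only elements in both sets.
Check each element of A against B:
4 ✗, 5 ✗, 6 ✗, 9 ✗, 15 ✓, 17 ✗, 18 ✗, 20 ✗, 30 ✗, 39 ✓
A ∩ B = {15, 39}

{15, 39}


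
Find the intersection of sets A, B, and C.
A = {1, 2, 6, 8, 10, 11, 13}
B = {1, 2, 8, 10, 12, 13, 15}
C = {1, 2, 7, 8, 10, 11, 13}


Set A = {1, 2, 6, 8, 10, 11, 13}
Set B = {1, 2, 8, 10, 12, 13, 15}
Set C = {1, 2, 7, 8, 10, 11, 13}
First, A ∩ B = {1, 2, 8, 10, 13}
Then, (A ∩ B) ∩ C = {1, 2, 8, 10, 13}

{1, 2, 8, 10, 13}


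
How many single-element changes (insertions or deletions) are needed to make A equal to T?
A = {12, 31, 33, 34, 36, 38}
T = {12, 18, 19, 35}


Set A = {12, 31, 33, 34, 36, 38}
Set T = {12, 18, 19, 35}
Elements to remove from A (in A, not in T): {31, 33, 34, 36, 38} → 5 removals
Elements to add to A (in T, not in A): {18, 19, 35} → 3 additions
Total edits = 5 + 3 = 8

8


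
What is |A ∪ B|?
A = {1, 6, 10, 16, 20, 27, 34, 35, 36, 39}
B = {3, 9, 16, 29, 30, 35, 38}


Set A = {1, 6, 10, 16, 20, 27, 34, 35, 36, 39}, |A| = 10
Set B = {3, 9, 16, 29, 30, 35, 38}, |B| = 7
A ∩ B = {16, 35}, |A ∩ B| = 2
|A ∪ B| = |A| + |B| - |A ∩ B| = 10 + 7 - 2 = 15

15


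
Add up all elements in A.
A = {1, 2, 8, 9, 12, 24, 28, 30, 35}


Set A = {1, 2, 8, 9, 12, 24, 28, 30, 35}
Sum = 1 + 2 + 8 + 9 + 12 + 24 + 28 + 30 + 35 = 149

149


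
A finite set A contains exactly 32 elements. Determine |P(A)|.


The set has 32 elements.
The power set contains all possible subsets.
|P(A)| = 2^|A| = 2^32 = 4294967296

4294967296


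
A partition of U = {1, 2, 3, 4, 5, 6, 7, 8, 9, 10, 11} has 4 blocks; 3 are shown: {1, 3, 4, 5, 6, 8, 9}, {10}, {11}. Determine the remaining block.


U = {1, 2, 3, 4, 5, 6, 7, 8, 9, 10, 11}
Shown blocks: {1, 3, 4, 5, 6, 8, 9}, {10}, {11}
A partition's blocks are pairwise disjoint and cover U, so the missing block = U \ (union of shown blocks).
Union of shown blocks: {1, 3, 4, 5, 6, 8, 9, 10, 11}
Missing block = U \ (union) = {2, 7}

{2, 7}


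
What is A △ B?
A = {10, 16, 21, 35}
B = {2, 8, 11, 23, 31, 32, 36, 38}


Set A = {10, 16, 21, 35}
Set B = {2, 8, 11, 23, 31, 32, 36, 38}
A △ B = (A \ B) ∪ (B \ A)
Elements in A but not B: {10, 16, 21, 35}
Elements in B but not A: {2, 8, 11, 23, 31, 32, 36, 38}
A △ B = {2, 8, 10, 11, 16, 21, 23, 31, 32, 35, 36, 38}

{2, 8, 10, 11, 16, 21, 23, 31, 32, 35, 36, 38}


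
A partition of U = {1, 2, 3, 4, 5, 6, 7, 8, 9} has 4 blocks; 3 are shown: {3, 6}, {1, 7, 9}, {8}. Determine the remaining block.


U = {1, 2, 3, 4, 5, 6, 7, 8, 9}
Shown blocks: {3, 6}, {1, 7, 9}, {8}
A partition's blocks are pairwise disjoint and cover U, so the missing block = U \ (union of shown blocks).
Union of shown blocks: {1, 3, 6, 7, 8, 9}
Missing block = U \ (union) = {2, 4, 5}

{2, 4, 5}


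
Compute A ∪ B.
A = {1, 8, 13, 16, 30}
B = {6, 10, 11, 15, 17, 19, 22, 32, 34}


Set A = {1, 8, 13, 16, 30}
Set B = {6, 10, 11, 15, 17, 19, 22, 32, 34}
A ∪ B includes all elements in either set.
Elements from A: {1, 8, 13, 16, 30}
Elements from B not already included: {6, 10, 11, 15, 17, 19, 22, 32, 34}
A ∪ B = {1, 6, 8, 10, 11, 13, 15, 16, 17, 19, 22, 30, 32, 34}

{1, 6, 8, 10, 11, 13, 15, 16, 17, 19, 22, 30, 32, 34}


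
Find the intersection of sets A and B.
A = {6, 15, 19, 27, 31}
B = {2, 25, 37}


Set A = {6, 15, 19, 27, 31}
Set B = {2, 25, 37}
A ∩ B includes only elements in both sets.
Check each element of A against B:
6 ✗, 15 ✗, 19 ✗, 27 ✗, 31 ✗
A ∩ B = {}

{}


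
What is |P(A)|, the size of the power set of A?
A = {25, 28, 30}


Set A = {25, 28, 30}
|A| = 3
The power set P(A) contains all subsets of A.
|P(A)| = 2^|A| = 2^3 = 8

8


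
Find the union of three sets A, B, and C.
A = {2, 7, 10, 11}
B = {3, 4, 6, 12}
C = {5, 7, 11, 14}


Set A = {2, 7, 10, 11}
Set B = {3, 4, 6, 12}
Set C = {5, 7, 11, 14}
First, A ∪ B = {2, 3, 4, 6, 7, 10, 11, 12}
Then, (A ∪ B) ∪ C = {2, 3, 4, 5, 6, 7, 10, 11, 12, 14}

{2, 3, 4, 5, 6, 7, 10, 11, 12, 14}


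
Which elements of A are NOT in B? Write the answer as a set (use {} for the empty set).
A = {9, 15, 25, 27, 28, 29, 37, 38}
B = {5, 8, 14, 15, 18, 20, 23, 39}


Set A = {9, 15, 25, 27, 28, 29, 37, 38}
Set B = {5, 8, 14, 15, 18, 20, 23, 39}
Check each element of A against B:
9 ∉ B (include), 15 ∈ B, 25 ∉ B (include), 27 ∉ B (include), 28 ∉ B (include), 29 ∉ B (include), 37 ∉ B (include), 38 ∉ B (include)
Elements of A not in B: {9, 25, 27, 28, 29, 37, 38}

{9, 25, 27, 28, 29, 37, 38}


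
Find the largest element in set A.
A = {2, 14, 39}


Set A = {2, 14, 39}
Elements in ascending order: 2, 14, 39
The largest element is 39.

39


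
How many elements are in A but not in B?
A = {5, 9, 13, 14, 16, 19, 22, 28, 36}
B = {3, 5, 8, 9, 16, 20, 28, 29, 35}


Set A = {5, 9, 13, 14, 16, 19, 22, 28, 36}
Set B = {3, 5, 8, 9, 16, 20, 28, 29, 35}
A \ B = {13, 14, 19, 22, 36}
|A \ B| = 5

5


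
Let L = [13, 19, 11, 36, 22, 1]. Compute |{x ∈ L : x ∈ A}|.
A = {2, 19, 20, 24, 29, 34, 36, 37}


Set A = {2, 19, 20, 24, 29, 34, 36, 37}
Candidates: [13, 19, 11, 36, 22, 1]
Check each candidate:
13 ∉ A, 19 ∈ A, 11 ∉ A, 36 ∈ A, 22 ∉ A, 1 ∉ A
Count of candidates in A: 2

2


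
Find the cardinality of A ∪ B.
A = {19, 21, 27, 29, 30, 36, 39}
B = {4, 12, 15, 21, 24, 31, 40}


Set A = {19, 21, 27, 29, 30, 36, 39}, |A| = 7
Set B = {4, 12, 15, 21, 24, 31, 40}, |B| = 7
A ∩ B = {21}, |A ∩ B| = 1
|A ∪ B| = |A| + |B| - |A ∩ B| = 7 + 7 - 1 = 13

13


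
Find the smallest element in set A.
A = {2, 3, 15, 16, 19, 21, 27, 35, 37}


Set A = {2, 3, 15, 16, 19, 21, 27, 35, 37}
Elements in ascending order: 2, 3, 15, 16, 19, 21, 27, 35, 37
The smallest element is 2.

2


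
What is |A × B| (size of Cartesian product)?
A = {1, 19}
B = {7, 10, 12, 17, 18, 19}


Set A = {1, 19} has 2 elements.
Set B = {7, 10, 12, 17, 18, 19} has 6 elements.
|A × B| = |A| × |B| = 2 × 6 = 12

12


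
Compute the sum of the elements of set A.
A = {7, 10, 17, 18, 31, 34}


Set A = {7, 10, 17, 18, 31, 34}
Sum = 7 + 10 + 17 + 18 + 31 + 34 = 117

117


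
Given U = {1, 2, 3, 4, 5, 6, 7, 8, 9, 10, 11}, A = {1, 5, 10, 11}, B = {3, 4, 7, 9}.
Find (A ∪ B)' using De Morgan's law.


U = {1, 2, 3, 4, 5, 6, 7, 8, 9, 10, 11}
A = {1, 5, 10, 11}, B = {3, 4, 7, 9}
A ∪ B = {1, 3, 4, 5, 7, 9, 10, 11}
(A ∪ B)' = U \ (A ∪ B) = {2, 6, 8}
Verification via A' ∩ B': A' = {2, 3, 4, 6, 7, 8, 9}, B' = {1, 2, 5, 6, 8, 10, 11}
A' ∩ B' = {2, 6, 8} ✓

{2, 6, 8}


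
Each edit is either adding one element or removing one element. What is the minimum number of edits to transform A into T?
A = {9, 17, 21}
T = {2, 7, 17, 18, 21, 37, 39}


Set A = {9, 17, 21}
Set T = {2, 7, 17, 18, 21, 37, 39}
Elements to remove from A (in A, not in T): {9} → 1 removals
Elements to add to A (in T, not in A): {2, 7, 18, 37, 39} → 5 additions
Total edits = 1 + 5 = 6

6


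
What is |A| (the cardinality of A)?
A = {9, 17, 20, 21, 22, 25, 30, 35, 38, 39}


Set A = {9, 17, 20, 21, 22, 25, 30, 35, 38, 39}
Listing elements: 9, 17, 20, 21, 22, 25, 30, 35, 38, 39
Counting: 10 elements
|A| = 10

10


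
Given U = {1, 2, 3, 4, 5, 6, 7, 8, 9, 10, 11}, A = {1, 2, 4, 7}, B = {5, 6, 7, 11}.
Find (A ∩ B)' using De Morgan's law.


U = {1, 2, 3, 4, 5, 6, 7, 8, 9, 10, 11}
A = {1, 2, 4, 7}, B = {5, 6, 7, 11}
A ∩ B = {7}
(A ∩ B)' = U \ (A ∩ B) = {1, 2, 3, 4, 5, 6, 8, 9, 10, 11}
Verification via A' ∪ B': A' = {3, 5, 6, 8, 9, 10, 11}, B' = {1, 2, 3, 4, 8, 9, 10}
A' ∪ B' = {1, 2, 3, 4, 5, 6, 8, 9, 10, 11} ✓

{1, 2, 3, 4, 5, 6, 8, 9, 10, 11}


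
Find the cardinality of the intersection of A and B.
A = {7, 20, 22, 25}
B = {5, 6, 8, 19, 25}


Set A = {7, 20, 22, 25}
Set B = {5, 6, 8, 19, 25}
A ∩ B = {25}
|A ∩ B| = 1

1


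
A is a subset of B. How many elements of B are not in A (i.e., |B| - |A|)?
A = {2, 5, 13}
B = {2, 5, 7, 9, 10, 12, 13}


Set A = {2, 5, 13}, |A| = 3
Set B = {2, 5, 7, 9, 10, 12, 13}, |B| = 7
Since A ⊆ B: B \ A = {7, 9, 10, 12}
|B| - |A| = 7 - 3 = 4

4


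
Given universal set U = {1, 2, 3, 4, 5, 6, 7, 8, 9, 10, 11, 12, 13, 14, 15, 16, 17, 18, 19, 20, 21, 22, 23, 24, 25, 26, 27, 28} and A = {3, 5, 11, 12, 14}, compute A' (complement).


Universal set U = {1, 2, 3, 4, 5, 6, 7, 8, 9, 10, 11, 12, 13, 14, 15, 16, 17, 18, 19, 20, 21, 22, 23, 24, 25, 26, 27, 28}
Set A = {3, 5, 11, 12, 14}
A' = U \ A = elements in U but not in A
Checking each element of U:
1 (not in A, include), 2 (not in A, include), 3 (in A, exclude), 4 (not in A, include), 5 (in A, exclude), 6 (not in A, include), 7 (not in A, include), 8 (not in A, include), 9 (not in A, include), 10 (not in A, include), 11 (in A, exclude), 12 (in A, exclude), 13 (not in A, include), 14 (in A, exclude), 15 (not in A, include), 16 (not in A, include), 17 (not in A, include), 18 (not in A, include), 19 (not in A, include), 20 (not in A, include), 21 (not in A, include), 22 (not in A, include), 23 (not in A, include), 24 (not in A, include), 25 (not in A, include), 26 (not in A, include), 27 (not in A, include), 28 (not in A, include)
A' = {1, 2, 4, 6, 7, 8, 9, 10, 13, 15, 16, 17, 18, 19, 20, 21, 22, 23, 24, 25, 26, 27, 28}

{1, 2, 4, 6, 7, 8, 9, 10, 13, 15, 16, 17, 18, 19, 20, 21, 22, 23, 24, 25, 26, 27, 28}


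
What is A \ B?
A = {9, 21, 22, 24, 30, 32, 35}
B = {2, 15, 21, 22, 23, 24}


Set A = {9, 21, 22, 24, 30, 32, 35}
Set B = {2, 15, 21, 22, 23, 24}
A \ B includes elements in A that are not in B.
Check each element of A:
9 (not in B, keep), 21 (in B, remove), 22 (in B, remove), 24 (in B, remove), 30 (not in B, keep), 32 (not in B, keep), 35 (not in B, keep)
A \ B = {9, 30, 32, 35}

{9, 30, 32, 35}


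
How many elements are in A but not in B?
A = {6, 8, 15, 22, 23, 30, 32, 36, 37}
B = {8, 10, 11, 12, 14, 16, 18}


Set A = {6, 8, 15, 22, 23, 30, 32, 36, 37}
Set B = {8, 10, 11, 12, 14, 16, 18}
A \ B = {6, 15, 22, 23, 30, 32, 36, 37}
|A \ B| = 8

8


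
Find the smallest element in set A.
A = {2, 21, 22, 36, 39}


Set A = {2, 21, 22, 36, 39}
Elements in ascending order: 2, 21, 22, 36, 39
The smallest element is 2.

2


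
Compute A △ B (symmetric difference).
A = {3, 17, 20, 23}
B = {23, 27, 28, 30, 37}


Set A = {3, 17, 20, 23}
Set B = {23, 27, 28, 30, 37}
A △ B = (A \ B) ∪ (B \ A)
Elements in A but not B: {3, 17, 20}
Elements in B but not A: {27, 28, 30, 37}
A △ B = {3, 17, 20, 27, 28, 30, 37}

{3, 17, 20, 27, 28, 30, 37}


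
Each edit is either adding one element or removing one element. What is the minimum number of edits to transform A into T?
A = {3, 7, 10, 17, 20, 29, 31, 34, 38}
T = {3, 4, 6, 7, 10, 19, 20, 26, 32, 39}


Set A = {3, 7, 10, 17, 20, 29, 31, 34, 38}
Set T = {3, 4, 6, 7, 10, 19, 20, 26, 32, 39}
Elements to remove from A (in A, not in T): {17, 29, 31, 34, 38} → 5 removals
Elements to add to A (in T, not in A): {4, 6, 19, 26, 32, 39} → 6 additions
Total edits = 5 + 6 = 11

11


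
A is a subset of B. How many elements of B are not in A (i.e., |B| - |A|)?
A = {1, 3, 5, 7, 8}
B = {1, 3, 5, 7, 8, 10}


Set A = {1, 3, 5, 7, 8}, |A| = 5
Set B = {1, 3, 5, 7, 8, 10}, |B| = 6
Since A ⊆ B: B \ A = {10}
|B| - |A| = 6 - 5 = 1

1


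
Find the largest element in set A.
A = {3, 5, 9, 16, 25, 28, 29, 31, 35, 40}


Set A = {3, 5, 9, 16, 25, 28, 29, 31, 35, 40}
Elements in ascending order: 3, 5, 9, 16, 25, 28, 29, 31, 35, 40
The largest element is 40.

40


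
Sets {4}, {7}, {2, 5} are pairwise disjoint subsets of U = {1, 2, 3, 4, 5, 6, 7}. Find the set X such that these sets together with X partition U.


U = {1, 2, 3, 4, 5, 6, 7}
Shown blocks: {4}, {7}, {2, 5}
A partition's blocks are pairwise disjoint and cover U, so the missing block = U \ (union of shown blocks).
Union of shown blocks: {2, 4, 5, 7}
Missing block = U \ (union) = {1, 3, 6}

{1, 3, 6}


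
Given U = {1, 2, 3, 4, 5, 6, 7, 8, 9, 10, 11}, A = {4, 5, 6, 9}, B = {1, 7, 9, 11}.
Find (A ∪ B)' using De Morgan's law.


U = {1, 2, 3, 4, 5, 6, 7, 8, 9, 10, 11}
A = {4, 5, 6, 9}, B = {1, 7, 9, 11}
A ∪ B = {1, 4, 5, 6, 7, 9, 11}
(A ∪ B)' = U \ (A ∪ B) = {2, 3, 8, 10}
Verification via A' ∩ B': A' = {1, 2, 3, 7, 8, 10, 11}, B' = {2, 3, 4, 5, 6, 8, 10}
A' ∩ B' = {2, 3, 8, 10} ✓

{2, 3, 8, 10}


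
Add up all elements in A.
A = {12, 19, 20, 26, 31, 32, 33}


Set A = {12, 19, 20, 26, 31, 32, 33}
Sum = 12 + 19 + 20 + 26 + 31 + 32 + 33 = 173

173


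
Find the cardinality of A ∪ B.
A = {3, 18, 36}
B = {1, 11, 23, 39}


Set A = {3, 18, 36}, |A| = 3
Set B = {1, 11, 23, 39}, |B| = 4
A ∩ B = {}, |A ∩ B| = 0
|A ∪ B| = |A| + |B| - |A ∩ B| = 3 + 4 - 0 = 7

7


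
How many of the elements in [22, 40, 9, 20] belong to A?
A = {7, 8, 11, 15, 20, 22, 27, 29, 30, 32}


Set A = {7, 8, 11, 15, 20, 22, 27, 29, 30, 32}
Candidates: [22, 40, 9, 20]
Check each candidate:
22 ∈ A, 40 ∉ A, 9 ∉ A, 20 ∈ A
Count of candidates in A: 2

2


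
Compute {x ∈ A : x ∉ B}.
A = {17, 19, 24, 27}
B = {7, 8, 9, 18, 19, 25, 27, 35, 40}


Set A = {17, 19, 24, 27}
Set B = {7, 8, 9, 18, 19, 25, 27, 35, 40}
Check each element of A against B:
17 ∉ B (include), 19 ∈ B, 24 ∉ B (include), 27 ∈ B
Elements of A not in B: {17, 24}

{17, 24}


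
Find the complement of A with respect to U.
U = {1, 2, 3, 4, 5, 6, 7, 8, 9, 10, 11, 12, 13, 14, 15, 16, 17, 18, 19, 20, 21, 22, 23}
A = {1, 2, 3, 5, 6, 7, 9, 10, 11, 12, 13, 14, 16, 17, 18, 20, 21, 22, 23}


Universal set U = {1, 2, 3, 4, 5, 6, 7, 8, 9, 10, 11, 12, 13, 14, 15, 16, 17, 18, 19, 20, 21, 22, 23}
Set A = {1, 2, 3, 5, 6, 7, 9, 10, 11, 12, 13, 14, 16, 17, 18, 20, 21, 22, 23}
A' = U \ A = elements in U but not in A
Checking each element of U:
1 (in A, exclude), 2 (in A, exclude), 3 (in A, exclude), 4 (not in A, include), 5 (in A, exclude), 6 (in A, exclude), 7 (in A, exclude), 8 (not in A, include), 9 (in A, exclude), 10 (in A, exclude), 11 (in A, exclude), 12 (in A, exclude), 13 (in A, exclude), 14 (in A, exclude), 15 (not in A, include), 16 (in A, exclude), 17 (in A, exclude), 18 (in A, exclude), 19 (not in A, include), 20 (in A, exclude), 21 (in A, exclude), 22 (in A, exclude), 23 (in A, exclude)
A' = {4, 8, 15, 19}

{4, 8, 15, 19}


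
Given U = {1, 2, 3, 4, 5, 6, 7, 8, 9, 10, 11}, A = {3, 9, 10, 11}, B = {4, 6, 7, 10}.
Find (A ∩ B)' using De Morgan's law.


U = {1, 2, 3, 4, 5, 6, 7, 8, 9, 10, 11}
A = {3, 9, 10, 11}, B = {4, 6, 7, 10}
A ∩ B = {10}
(A ∩ B)' = U \ (A ∩ B) = {1, 2, 3, 4, 5, 6, 7, 8, 9, 11}
Verification via A' ∪ B': A' = {1, 2, 4, 5, 6, 7, 8}, B' = {1, 2, 3, 5, 8, 9, 11}
A' ∪ B' = {1, 2, 3, 4, 5, 6, 7, 8, 9, 11} ✓

{1, 2, 3, 4, 5, 6, 7, 8, 9, 11}


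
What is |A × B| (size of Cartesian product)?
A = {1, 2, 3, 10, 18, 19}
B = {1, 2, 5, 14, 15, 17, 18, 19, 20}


Set A = {1, 2, 3, 10, 18, 19} has 6 elements.
Set B = {1, 2, 5, 14, 15, 17, 18, 19, 20} has 9 elements.
|A × B| = |A| × |B| = 6 × 9 = 54

54


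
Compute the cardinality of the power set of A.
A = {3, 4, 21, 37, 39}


Set A = {3, 4, 21, 37, 39}
|A| = 5
The power set P(A) contains all subsets of A.
|P(A)| = 2^|A| = 2^5 = 32

32


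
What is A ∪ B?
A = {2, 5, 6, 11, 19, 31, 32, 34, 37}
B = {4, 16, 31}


Set A = {2, 5, 6, 11, 19, 31, 32, 34, 37}
Set B = {4, 16, 31}
A ∪ B includes all elements in either set.
Elements from A: {2, 5, 6, 11, 19, 31, 32, 34, 37}
Elements from B not already included: {4, 16}
A ∪ B = {2, 4, 5, 6, 11, 16, 19, 31, 32, 34, 37}

{2, 4, 5, 6, 11, 16, 19, 31, 32, 34, 37}


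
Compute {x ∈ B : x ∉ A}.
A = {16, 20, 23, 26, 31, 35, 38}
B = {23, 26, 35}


Set A = {16, 20, 23, 26, 31, 35, 38}
Set B = {23, 26, 35}
Check each element of B against A:
23 ∈ A, 26 ∈ A, 35 ∈ A
Elements of B not in A: {}

{}


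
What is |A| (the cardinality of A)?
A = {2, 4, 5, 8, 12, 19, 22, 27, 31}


Set A = {2, 4, 5, 8, 12, 19, 22, 27, 31}
Listing elements: 2, 4, 5, 8, 12, 19, 22, 27, 31
Counting: 9 elements
|A| = 9

9


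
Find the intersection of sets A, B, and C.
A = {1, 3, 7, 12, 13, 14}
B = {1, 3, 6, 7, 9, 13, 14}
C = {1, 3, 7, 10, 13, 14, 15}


Set A = {1, 3, 7, 12, 13, 14}
Set B = {1, 3, 6, 7, 9, 13, 14}
Set C = {1, 3, 7, 10, 13, 14, 15}
First, A ∩ B = {1, 3, 7, 13, 14}
Then, (A ∩ B) ∩ C = {1, 3, 7, 13, 14}

{1, 3, 7, 13, 14}


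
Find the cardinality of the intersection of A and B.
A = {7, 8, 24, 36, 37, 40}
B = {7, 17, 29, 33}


Set A = {7, 8, 24, 36, 37, 40}
Set B = {7, 17, 29, 33}
A ∩ B = {7}
|A ∩ B| = 1

1


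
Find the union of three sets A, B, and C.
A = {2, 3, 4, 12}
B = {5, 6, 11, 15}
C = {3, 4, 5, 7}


Set A = {2, 3, 4, 12}
Set B = {5, 6, 11, 15}
Set C = {3, 4, 5, 7}
First, A ∪ B = {2, 3, 4, 5, 6, 11, 12, 15}
Then, (A ∪ B) ∪ C = {2, 3, 4, 5, 6, 7, 11, 12, 15}

{2, 3, 4, 5, 6, 7, 11, 12, 15}


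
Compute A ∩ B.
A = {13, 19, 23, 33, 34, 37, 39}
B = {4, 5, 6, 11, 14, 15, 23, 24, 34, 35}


Set A = {13, 19, 23, 33, 34, 37, 39}
Set B = {4, 5, 6, 11, 14, 15, 23, 24, 34, 35}
A ∩ B includes only elements in both sets.
Check each element of A against B:
13 ✗, 19 ✗, 23 ✓, 33 ✗, 34 ✓, 37 ✗, 39 ✗
A ∩ B = {23, 34}

{23, 34}


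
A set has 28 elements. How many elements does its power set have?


The set has 28 elements.
The power set contains all possible subsets.
|P(A)| = 2^|A| = 2^28 = 268435456

268435456


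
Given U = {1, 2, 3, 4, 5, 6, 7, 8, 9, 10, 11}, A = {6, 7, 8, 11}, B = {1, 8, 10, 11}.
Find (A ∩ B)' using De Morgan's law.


U = {1, 2, 3, 4, 5, 6, 7, 8, 9, 10, 11}
A = {6, 7, 8, 11}, B = {1, 8, 10, 11}
A ∩ B = {8, 11}
(A ∩ B)' = U \ (A ∩ B) = {1, 2, 3, 4, 5, 6, 7, 9, 10}
Verification via A' ∪ B': A' = {1, 2, 3, 4, 5, 9, 10}, B' = {2, 3, 4, 5, 6, 7, 9}
A' ∪ B' = {1, 2, 3, 4, 5, 6, 7, 9, 10} ✓

{1, 2, 3, 4, 5, 6, 7, 9, 10}


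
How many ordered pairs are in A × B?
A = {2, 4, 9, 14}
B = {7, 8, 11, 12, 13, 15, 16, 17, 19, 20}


Set A = {2, 4, 9, 14} has 4 elements.
Set B = {7, 8, 11, 12, 13, 15, 16, 17, 19, 20} has 10 elements.
|A × B| = |A| × |B| = 4 × 10 = 40

40


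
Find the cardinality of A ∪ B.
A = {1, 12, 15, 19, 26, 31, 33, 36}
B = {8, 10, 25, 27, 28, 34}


Set A = {1, 12, 15, 19, 26, 31, 33, 36}, |A| = 8
Set B = {8, 10, 25, 27, 28, 34}, |B| = 6
A ∩ B = {}, |A ∩ B| = 0
|A ∪ B| = |A| + |B| - |A ∩ B| = 8 + 6 - 0 = 14

14


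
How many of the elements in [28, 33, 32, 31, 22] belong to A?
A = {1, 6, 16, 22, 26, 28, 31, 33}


Set A = {1, 6, 16, 22, 26, 28, 31, 33}
Candidates: [28, 33, 32, 31, 22]
Check each candidate:
28 ∈ A, 33 ∈ A, 32 ∉ A, 31 ∈ A, 22 ∈ A
Count of candidates in A: 4

4


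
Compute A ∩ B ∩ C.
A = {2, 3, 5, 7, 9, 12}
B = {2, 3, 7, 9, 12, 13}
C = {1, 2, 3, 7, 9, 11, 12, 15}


Set A = {2, 3, 5, 7, 9, 12}
Set B = {2, 3, 7, 9, 12, 13}
Set C = {1, 2, 3, 7, 9, 11, 12, 15}
First, A ∩ B = {2, 3, 7, 9, 12}
Then, (A ∩ B) ∩ C = {2, 3, 7, 9, 12}

{2, 3, 7, 9, 12}


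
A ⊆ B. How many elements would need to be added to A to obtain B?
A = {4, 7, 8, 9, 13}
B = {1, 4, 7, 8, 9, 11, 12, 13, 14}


Set A = {4, 7, 8, 9, 13}, |A| = 5
Set B = {1, 4, 7, 8, 9, 11, 12, 13, 14}, |B| = 9
Since A ⊆ B: B \ A = {1, 11, 12, 14}
|B| - |A| = 9 - 5 = 4

4


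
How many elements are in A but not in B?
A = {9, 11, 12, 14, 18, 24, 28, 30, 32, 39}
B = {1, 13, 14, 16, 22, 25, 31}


Set A = {9, 11, 12, 14, 18, 24, 28, 30, 32, 39}
Set B = {1, 13, 14, 16, 22, 25, 31}
A \ B = {9, 11, 12, 18, 24, 28, 30, 32, 39}
|A \ B| = 9

9


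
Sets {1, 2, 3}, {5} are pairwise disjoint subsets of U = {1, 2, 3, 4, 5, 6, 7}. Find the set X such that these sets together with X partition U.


U = {1, 2, 3, 4, 5, 6, 7}
Shown blocks: {1, 2, 3}, {5}
A partition's blocks are pairwise disjoint and cover U, so the missing block = U \ (union of shown blocks).
Union of shown blocks: {1, 2, 3, 5}
Missing block = U \ (union) = {4, 6, 7}

{4, 6, 7}


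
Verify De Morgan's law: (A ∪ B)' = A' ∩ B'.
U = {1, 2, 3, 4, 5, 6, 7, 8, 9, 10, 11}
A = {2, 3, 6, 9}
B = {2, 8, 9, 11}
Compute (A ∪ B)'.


U = {1, 2, 3, 4, 5, 6, 7, 8, 9, 10, 11}
A = {2, 3, 6, 9}, B = {2, 8, 9, 11}
A ∪ B = {2, 3, 6, 8, 9, 11}
(A ∪ B)' = U \ (A ∪ B) = {1, 4, 5, 7, 10}
Verification via A' ∩ B': A' = {1, 4, 5, 7, 8, 10, 11}, B' = {1, 3, 4, 5, 6, 7, 10}
A' ∩ B' = {1, 4, 5, 7, 10} ✓

{1, 4, 5, 7, 10}


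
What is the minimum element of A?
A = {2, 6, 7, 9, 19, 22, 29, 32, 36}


Set A = {2, 6, 7, 9, 19, 22, 29, 32, 36}
Elements in ascending order: 2, 6, 7, 9, 19, 22, 29, 32, 36
The smallest element is 2.

2


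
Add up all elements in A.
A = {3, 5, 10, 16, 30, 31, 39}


Set A = {3, 5, 10, 16, 30, 31, 39}
Sum = 3 + 5 + 10 + 16 + 30 + 31 + 39 = 134

134


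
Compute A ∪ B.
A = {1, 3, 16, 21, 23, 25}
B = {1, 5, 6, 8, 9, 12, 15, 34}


Set A = {1, 3, 16, 21, 23, 25}
Set B = {1, 5, 6, 8, 9, 12, 15, 34}
A ∪ B includes all elements in either set.
Elements from A: {1, 3, 16, 21, 23, 25}
Elements from B not already included: {5, 6, 8, 9, 12, 15, 34}
A ∪ B = {1, 3, 5, 6, 8, 9, 12, 15, 16, 21, 23, 25, 34}

{1, 3, 5, 6, 8, 9, 12, 15, 16, 21, 23, 25, 34}


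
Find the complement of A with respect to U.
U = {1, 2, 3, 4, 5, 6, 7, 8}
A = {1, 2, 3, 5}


Universal set U = {1, 2, 3, 4, 5, 6, 7, 8}
Set A = {1, 2, 3, 5}
A' = U \ A = elements in U but not in A
Checking each element of U:
1 (in A, exclude), 2 (in A, exclude), 3 (in A, exclude), 4 (not in A, include), 5 (in A, exclude), 6 (not in A, include), 7 (not in A, include), 8 (not in A, include)
A' = {4, 6, 7, 8}

{4, 6, 7, 8}


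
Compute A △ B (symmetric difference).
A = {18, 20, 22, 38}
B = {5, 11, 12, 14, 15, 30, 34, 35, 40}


Set A = {18, 20, 22, 38}
Set B = {5, 11, 12, 14, 15, 30, 34, 35, 40}
A △ B = (A \ B) ∪ (B \ A)
Elements in A but not B: {18, 20, 22, 38}
Elements in B but not A: {5, 11, 12, 14, 15, 30, 34, 35, 40}
A △ B = {5, 11, 12, 14, 15, 18, 20, 22, 30, 34, 35, 38, 40}

{5, 11, 12, 14, 15, 18, 20, 22, 30, 34, 35, 38, 40}


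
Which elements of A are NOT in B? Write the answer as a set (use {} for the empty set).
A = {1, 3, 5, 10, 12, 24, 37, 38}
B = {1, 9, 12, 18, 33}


Set A = {1, 3, 5, 10, 12, 24, 37, 38}
Set B = {1, 9, 12, 18, 33}
Check each element of A against B:
1 ∈ B, 3 ∉ B (include), 5 ∉ B (include), 10 ∉ B (include), 12 ∈ B, 24 ∉ B (include), 37 ∉ B (include), 38 ∉ B (include)
Elements of A not in B: {3, 5, 10, 24, 37, 38}

{3, 5, 10, 24, 37, 38}


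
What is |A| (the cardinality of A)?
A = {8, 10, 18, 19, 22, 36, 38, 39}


Set A = {8, 10, 18, 19, 22, 36, 38, 39}
Listing elements: 8, 10, 18, 19, 22, 36, 38, 39
Counting: 8 elements
|A| = 8

8


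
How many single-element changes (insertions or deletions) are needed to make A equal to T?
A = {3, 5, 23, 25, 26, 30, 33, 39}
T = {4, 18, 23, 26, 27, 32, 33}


Set A = {3, 5, 23, 25, 26, 30, 33, 39}
Set T = {4, 18, 23, 26, 27, 32, 33}
Elements to remove from A (in A, not in T): {3, 5, 25, 30, 39} → 5 removals
Elements to add to A (in T, not in A): {4, 18, 27, 32} → 4 additions
Total edits = 5 + 4 = 9

9


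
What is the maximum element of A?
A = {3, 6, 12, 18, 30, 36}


Set A = {3, 6, 12, 18, 30, 36}
Elements in ascending order: 3, 6, 12, 18, 30, 36
The largest element is 36.

36
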